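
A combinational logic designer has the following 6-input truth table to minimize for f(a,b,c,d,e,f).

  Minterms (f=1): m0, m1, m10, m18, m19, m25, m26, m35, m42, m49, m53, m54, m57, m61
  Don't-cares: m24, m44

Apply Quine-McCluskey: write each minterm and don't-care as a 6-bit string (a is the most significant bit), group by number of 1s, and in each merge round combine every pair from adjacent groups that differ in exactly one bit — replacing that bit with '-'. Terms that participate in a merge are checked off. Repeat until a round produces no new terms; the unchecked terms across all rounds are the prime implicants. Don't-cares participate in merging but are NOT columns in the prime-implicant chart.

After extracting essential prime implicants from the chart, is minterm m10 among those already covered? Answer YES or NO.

YES

Round 0: 000000✓ 000001✓ 001010✓ 010010✓ 010011✓ 011000✓ 011001✓ 011010✓ 100011 101010✓ 101100 110001✓ 110101✓ 110110 111001✓ 111101✓
Round 1: -01010 -11001 0-1010 00000- 01-010 01001- 0110-0 01100- 11-001✓ 11-101✓ 110-01✓ 111-01✓
Round 2: 11--01
PIs = {-01010, -11001, 0-1010, 00000-, 01-010, 01001-, 0110-0, 01100-, 100011, 101100, 11--01, 110110}
Coverage chart:
  m0: 00000- ←essential
  m1: 00000- ←essential
  m10: -01010,0-1010
  m18: 01-010,01001-
  m19: 01001- ←essential
  m25: -11001,01100-
  m26: 0-1010,01-010,0110-0
  m35: 100011 ←essential
  m42: -01010 ←essential
  m49: 11--01 ←essential
  m53: 11--01 ←essential
  m54: 110110 ←essential
  m57: -11001,11--01
  m61: 11--01 ←essential
Essential: -01010, 00000-, 01001-, 100011, 11--01, 110110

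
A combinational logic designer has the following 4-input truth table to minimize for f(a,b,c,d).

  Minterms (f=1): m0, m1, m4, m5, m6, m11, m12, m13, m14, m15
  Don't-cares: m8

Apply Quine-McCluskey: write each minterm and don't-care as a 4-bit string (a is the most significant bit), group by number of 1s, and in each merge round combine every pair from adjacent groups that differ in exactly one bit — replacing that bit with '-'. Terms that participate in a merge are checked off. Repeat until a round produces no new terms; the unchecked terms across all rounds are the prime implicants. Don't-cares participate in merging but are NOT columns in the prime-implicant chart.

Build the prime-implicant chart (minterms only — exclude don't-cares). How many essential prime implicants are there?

Round 0: 0000✓ 0001✓ 0100✓ 0101✓ 0110✓ 1000✓ 1011✓ 1100✓ 1101✓ 1110✓ 1111✓
Round 1: -000✓ -100✓ -101✓ -110✓ 0-00✓ 0-01✓ 000-✓ 01-0✓ 010-✓ 1-00✓ 1-11 11-0✓ 11-1✓ 110-✓ 111-✓
Round 2: --00 -1-0 -10- 0-0- 11--
PIs = {--00, -1-0, -10-, 0-0-, 1-11, 11--}
Coverage chart:
  m0: --00,0-0-
  m1: 0-0- ←essential
  m4: --00,-1-0,-10-,0-0-
  m5: -10-,0-0-
  m6: -1-0 ←essential
  m11: 1-11 ←essential
  m12: --00,-1-0,-10-,11--
  m13: -10-,11--
  m14: -1-0,11--
  m15: 1-11,11--
Essential: -1-0, 0-0-, 1-11

3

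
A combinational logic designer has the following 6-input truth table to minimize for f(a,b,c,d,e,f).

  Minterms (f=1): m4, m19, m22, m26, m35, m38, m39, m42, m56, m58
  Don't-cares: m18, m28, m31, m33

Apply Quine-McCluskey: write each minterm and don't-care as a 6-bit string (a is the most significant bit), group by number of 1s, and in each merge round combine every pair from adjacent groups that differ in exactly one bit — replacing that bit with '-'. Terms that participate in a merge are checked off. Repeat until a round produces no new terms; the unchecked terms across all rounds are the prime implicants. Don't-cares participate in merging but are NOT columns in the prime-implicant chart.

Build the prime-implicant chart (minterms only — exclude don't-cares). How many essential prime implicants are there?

Round 0: 000100 010010✓ 010011✓ 010110✓ 011010✓ 011100 011111 100001✓ 100011✓ 100110✓ 100111✓ 101010✓ 111000✓ 111010✓
Round 1: -11010 01-010 010-10 01001- 1-1010 100-11 1000-1 10011- 1110-0
PIs = {-11010, 000100, 01-010, 010-10, 01001-, 011100, 011111, 1-1010, 100-11, 1000-1, 10011-, 1110-0}
Coverage chart:
  m4: 000100 ←essential
  m19: 01001- ←essential
  m22: 010-10 ←essential
  m26: -11010,01-010
  m35: 100-11,1000-1
  m38: 10011- ←essential
  m39: 100-11,10011-
  m42: 1-1010 ←essential
  m56: 1110-0 ←essential
  m58: -11010,1-1010,1110-0
Essential: 000100, 010-10, 01001-, 1-1010, 10011-, 1110-0

6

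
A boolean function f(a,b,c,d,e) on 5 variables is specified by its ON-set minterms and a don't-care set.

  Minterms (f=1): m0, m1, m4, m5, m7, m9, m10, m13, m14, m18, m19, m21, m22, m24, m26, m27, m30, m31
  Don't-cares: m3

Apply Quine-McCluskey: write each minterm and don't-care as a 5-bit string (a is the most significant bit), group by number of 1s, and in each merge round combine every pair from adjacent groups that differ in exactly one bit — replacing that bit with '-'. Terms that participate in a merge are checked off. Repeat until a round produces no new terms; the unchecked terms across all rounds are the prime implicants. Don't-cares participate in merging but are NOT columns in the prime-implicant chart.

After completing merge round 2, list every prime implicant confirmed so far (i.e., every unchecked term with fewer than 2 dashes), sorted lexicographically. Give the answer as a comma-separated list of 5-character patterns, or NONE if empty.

-0011, -0101, 110-0

size-2^0 implicants → 00000(✓)  00001(✓)  00011(✓)  00100(✓)  00101(✓)  00111(✓)  01001(✓)  01010(✓)  01101(✓)  01110(✓)  10010(✓)  10011(✓)  10101(✓)  10110(✓)  11000(✓)  11010(✓)  11011(✓)  11110(✓)  11111(✓)
size-2^1 implicants → -0011  -0101  -1010(✓)  -1110(✓)  0-001(✓)  0-101(✓)  00-00(✓)  00-01(✓)  00-11(✓)  000-1(✓)  0000-(✓)  001-1(✓)  0010-(✓)  01-01(✓)  01-10(✓)  1-010(✓)  1-011(✓)  1-110(✓)  10-10(✓)  1001-(✓)  11-10(✓)  11-11(✓)  110-0  1101-(✓)  1111-(✓)
size-2^2 implicants → -1-10  0--01  00--1  00-0-  1--10  1-01-  11-1-
Unchecked terms (primes): -0011, -0101, -1-10, 0--01, 00--1, 00-0-, 1--10, 1-01-, 11-1-, 110-0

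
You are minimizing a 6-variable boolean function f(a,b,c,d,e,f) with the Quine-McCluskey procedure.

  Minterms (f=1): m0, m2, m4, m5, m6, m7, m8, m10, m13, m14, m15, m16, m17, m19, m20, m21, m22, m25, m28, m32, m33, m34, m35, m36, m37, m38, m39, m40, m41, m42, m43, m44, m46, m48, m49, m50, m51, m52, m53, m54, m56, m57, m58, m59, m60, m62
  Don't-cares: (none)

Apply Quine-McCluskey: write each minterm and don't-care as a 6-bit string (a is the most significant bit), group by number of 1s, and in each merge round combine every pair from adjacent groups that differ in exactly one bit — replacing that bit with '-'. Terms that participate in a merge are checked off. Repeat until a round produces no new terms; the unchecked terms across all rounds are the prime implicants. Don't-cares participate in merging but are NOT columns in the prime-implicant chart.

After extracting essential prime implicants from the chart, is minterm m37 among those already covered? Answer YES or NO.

size-2^0 implicants → 000000(✓)  000010(✓)  000100(✓)  000101(✓)  000110(✓)  000111(✓)  001000(✓)  001010(✓)  001101(✓)  001110(✓)  001111(✓)  010000(✓)  010001(✓)  010011(✓)  010100(✓)  010101(✓)  010110(✓)  011001(✓)  011100(✓)  100000(✓)  100001(✓)  100010(✓)  100011(✓)  100100(✓)  100101(✓)  100110(✓)  100111(✓)  101000(✓)  101001(✓)  101010(✓)  101011(✓)  101100(✓)  101110(✓)  110000(✓)  110001(✓)  110010(✓)  110011(✓)  110100(✓)  110101(✓)  110110(✓)  111000(✓)  111001(✓)  111010(✓)  111011(✓)  111100(✓)  111110(✓)
size-2^1 implicants → -00000(✓)  -00010(✓)  -00100(✓)  -00101(✓)  -00110(✓)  -00111(✓)  -01000(✓)  -01010(✓)  -01110(✓)  -10000(✓)  -10001(✓)  -10011(✓)  -10100(✓)  -10101(✓)  -10110(✓)  -11001(✓)  -11100(✓)  0-0000(✓)  0-0100(✓)  0-0101(✓)  0-0110(✓)  00-000(✓)  00-010(✓)  00-101(✓)  00-110(✓)  00-111(✓)  000-00(✓)  000-10(✓)  0000-0(✓)  0001-0(✓)  0001-1(✓)  00010-(✓)  00011-(✓)  001-10(✓)  0010-0(✓)  0011-1(✓)  00111-(✓)  01-001(✓)  01-100(✓)  010-00(✓)  010-01(✓)  0100-1(✓)  01000-(✓)  0101-0(✓)  01010-(✓)  1-0000(✓)  1-0001(✓)  1-0010(✓)  1-0011(✓)  1-0100(✓)  1-0101(✓)  1-0110(✓)  1-1000(✓)  1-1001(✓)  1-1010(✓)  1-1011(✓)  1-1100(✓)  1-1110(✓)  10-000(✓)  10-001(✓)  10-010(✓)  10-011(✓)  10-100(✓)  10-110(✓)  100-00(✓)  100-01(✓)  100-10(✓)  100-11(✓)  1000-0(✓)  1000-1(✓)  10000-(✓)  10001-(✓)  1001-0(✓)  1001-1(✓)  10010-(✓)  10011-(✓)  101-00(✓)  101-10(✓)  1010-0(✓)  1010-1(✓)  10100-(✓)  10101-(✓)  1011-0(✓)  11-000(✓)  11-001(✓)  11-010(✓)  11-011(✓)  11-100(✓)  11-110(✓)  110-00(✓)  110-01(✓)  110-10(✓)  1100-0(✓)  1100-1(✓)  11000-(✓)  11001-(✓)  1101-0(✓)  11010-(✓)  111-00(✓)  111-10(✓)  1110-0(✓)  1110-1(✓)  11100-(✓)  11101-(✓)  1111-0(✓)
size-2^2 implicants → --0000(✓)  --0100(✓)  --0101(✓)  --0110(✓)  -0-000(✓)  -0-010(✓)  -0-110(✓)  -00-00(✓)  -00-10(✓)  -000-0(✓)  -001-0(✓)  -001-1(✓)  -0010-(✓)  -0011-(✓)  -01-10(✓)  -010-0(✓)  -1-001  -1-100  -10-00(✓)  -10-01(✓)  -100-1  -1000-(✓)  -101-0(✓)  -1010-(✓)  0-0-00(✓)  0-01-0(✓)  0-010-(✓)  00--10(✓)  00-0-0(✓)  00-1-1  00-11-  000--0(✓)  0001--(✓)  010-0-(✓)  1--000(✓)  1--001(✓)  1--010(✓)  1--011(✓)  1--100(✓)  1--110(✓)  1-0-00(✓)  1-0-01(✓)  1-0-10(✓)  1-00-0(✓)  1-00-1(✓)  1-000-(✓)  1-001-(✓)  1-01-0(✓)  1-010-(✓)  1-1-00(✓)  1-1-10(✓)  1-10-0(✓)  1-10-1(✓)  1-100-(✓)  1-101-(✓)  1-11-0(✓)  10--00(✓)  10--10(✓)  10-0-0(✓)  10-0-1(✓)  10-00-(✓)  10-01-(✓)  10-1-0(✓)  100--0(✓)  100--1(✓)  100-0-(✓)  100-1-(✓)  1000--(✓)  1001--(✓)  101--0(✓)  1010--(✓)  11--00(✓)  11--10(✓)  11-0-0(✓)  11-0-1(✓)  11-00-(✓)  11-01-(✓)  11-1-0(✓)  110--0(✓)  110-0-(✓)  1100--(✓)  111--0(✓)  1110--(✓)
size-2^3 implicants → --0-00  --01-0  --010-  -0--10  -0-0-0  -00--0  -001--  -10-0-  1---00(✓)  1---10(✓)  1--0-0(✓)  1--0-1(✓)  1--00-(✓)  1--01-(✓)  1--1-0(✓)  1-0--0(✓)  1-0-0-  1-00--(✓)  1-1--0(✓)  1-10--(✓)  10---0(✓)  10-0--(✓)  100---  11---0(✓)  11-0--(✓)
size-2^4 implicants → 1----0  1--0--
Unchecked terms (primes): --0-00, --01-0, --010-, -0--10, -0-0-0, -00--0, -001--, -1-001, -1-100, -10-0-, -100-1, 00-1-1, 00-11-, 1----0, 1--0--, 1-0-0-, 100---
Minterm coverage:
  m0 ⊆ --0-00,-0-0-0,-00--0
  m2 ⊆ -0--10,-0-0-0,-00--0
  m4 ⊆ --0-00,--01-0,--010-,-00--0,-001--
  m5 ⊆ --010-,-001--,00-1-1
  m6 ⊆ --01-0,-0--10,-00--0,-001--,00-11-
  m7 ⊆ -001--,00-1-1,00-11-
  m8 ⊆ -0-0-0 [E]
  m10 ⊆ -0--10,-0-0-0
  m13 ⊆ 00-1-1 [E]
  m14 ⊆ -0--10,00-11-
  m15 ⊆ 00-1-1,00-11-
  m16 ⊆ --0-00,-10-0-
  m17 ⊆ -1-001,-10-0-,-100-1
  m19 ⊆ -100-1 [E]
  m20 ⊆ --0-00,--01-0,--010-,-1-100,-10-0-
  m21 ⊆ --010-,-10-0-
  m22 ⊆ --01-0 [E]
  m25 ⊆ -1-001 [E]
  m28 ⊆ -1-100 [E]
  m32 ⊆ --0-00,-0-0-0,-00--0,1----0,1--0--,1-0-0-,100---
  m33 ⊆ 1--0--,1-0-0-,100---
  m34 ⊆ -0--10,-0-0-0,-00--0,1----0,1--0--,100---
  m35 ⊆ 1--0--,100---
  m36 ⊆ --0-00,--01-0,--010-,-00--0,-001--,1----0,1-0-0-,100---
  m37 ⊆ --010-,-001--,1-0-0-,100---
  m38 ⊆ --01-0,-0--10,-00--0,-001--,1----0,100---
  m39 ⊆ -001--,100---
  m40 ⊆ -0-0-0,1----0,1--0--
  m41 ⊆ 1--0-- [E]
  m42 ⊆ -0--10,-0-0-0,1----0,1--0--
  m43 ⊆ 1--0-- [E]
  m44 ⊆ 1----0 [E]
  m46 ⊆ -0--10,1----0
  m48 ⊆ --0-00,-10-0-,1----0,1--0--,1-0-0-
  m49 ⊆ -1-001,-10-0-,-100-1,1--0--,1-0-0-
  m50 ⊆ 1----0,1--0--
  m51 ⊆ -100-1,1--0--
  m52 ⊆ --0-00,--01-0,--010-,-1-100,-10-0-,1----0,1-0-0-
  m53 ⊆ --010-,-10-0-,1-0-0-
  m54 ⊆ --01-0,1----0
  m56 ⊆ 1----0,1--0--
  m57 ⊆ -1-001,1--0--
  m58 ⊆ 1----0,1--0--
  m59 ⊆ 1--0-- [E]
  m60 ⊆ -1-100,1----0
  m62 ⊆ 1----0 [E]
E = {--01-0, -0-0-0, -1-001, -1-100, -100-1, 00-1-1, 1----0, 1--0--}

NO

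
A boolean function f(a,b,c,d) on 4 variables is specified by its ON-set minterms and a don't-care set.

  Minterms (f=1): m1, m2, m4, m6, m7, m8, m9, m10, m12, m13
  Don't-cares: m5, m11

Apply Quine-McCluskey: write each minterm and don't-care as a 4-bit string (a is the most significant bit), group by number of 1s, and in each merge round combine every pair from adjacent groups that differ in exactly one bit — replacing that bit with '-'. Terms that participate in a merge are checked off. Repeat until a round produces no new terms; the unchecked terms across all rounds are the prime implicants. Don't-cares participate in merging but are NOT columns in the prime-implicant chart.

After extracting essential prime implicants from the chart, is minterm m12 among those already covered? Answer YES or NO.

[col 0] 0001*, 0010*, 0100*, 0101*, 0110*, 0111*, 1000*, 1001*, 1010*, 1011*, 1100*, 1101*
[col 1] -001*, -010, -100*, -101*, 0-01*, 0-10, 01-0*, 01-1*, 010-*, 011-*, 1-00*, 1-01*, 10-0*, 10-1*, 100-*, 101-*, 110-*
[col 2] --01, -10-, 01--, 1-0-, 10--
Prime implicants: --01, -010, -10-, 0-10, 01--, 1-0-, 10--
PI chart (minterm → PIs covering it):
  1 | --01  (sole → essential)
  2 | -010,0-10
  4 | -10-,01--
  6 | 0-10,01--
  7 | 01--  (sole → essential)
  8 | 1-0-,10--
  9 | --01,1-0-,10--
  10 | -010,10--
  12 | -10-,1-0-
  13 | --01,-10-,1-0-
Essential prime implicants: --01, 01--

NO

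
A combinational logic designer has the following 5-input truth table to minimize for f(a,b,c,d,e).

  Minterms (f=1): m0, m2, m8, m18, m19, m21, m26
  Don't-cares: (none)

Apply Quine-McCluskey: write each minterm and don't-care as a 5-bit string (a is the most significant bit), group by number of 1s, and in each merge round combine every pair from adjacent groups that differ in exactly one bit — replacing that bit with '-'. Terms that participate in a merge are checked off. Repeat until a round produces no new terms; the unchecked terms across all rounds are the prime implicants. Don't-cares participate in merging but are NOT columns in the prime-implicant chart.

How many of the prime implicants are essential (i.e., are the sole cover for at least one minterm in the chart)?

4

Round 0: 00000✓ 00010✓ 01000✓ 10010✓ 10011✓ 10101 11010✓
Round 1: -0010 0-000 000-0 1-010 1001-
PIs = {-0010, 0-000, 000-0, 1-010, 1001-, 10101}
Coverage chart:
  m0: 0-000,000-0
  m2: -0010,000-0
  m8: 0-000 ←essential
  m18: -0010,1-010,1001-
  m19: 1001- ←essential
  m21: 10101 ←essential
  m26: 1-010 ←essential
Essential: 0-000, 1-010, 1001-, 10101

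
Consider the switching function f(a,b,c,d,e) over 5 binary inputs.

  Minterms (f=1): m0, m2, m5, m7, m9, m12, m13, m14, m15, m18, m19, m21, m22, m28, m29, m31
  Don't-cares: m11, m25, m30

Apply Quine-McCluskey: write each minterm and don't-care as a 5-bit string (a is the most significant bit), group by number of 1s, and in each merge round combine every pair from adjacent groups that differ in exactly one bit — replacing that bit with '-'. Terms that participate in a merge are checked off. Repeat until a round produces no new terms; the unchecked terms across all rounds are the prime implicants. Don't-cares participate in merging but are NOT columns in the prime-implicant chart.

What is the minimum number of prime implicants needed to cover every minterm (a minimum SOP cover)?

7

[col 0] 00000*, 00010*, 00101*, 00111*, 01001*, 01011*, 01100*, 01101*, 01110*, 01111*, 10010*, 10011*, 10101*, 10110*, 11001*, 11100*, 11101*, 11110*, 11111*
[col 1] -0010, -0101*, -1001*, -1100*, -1101*, -1110*, -1111*, 0-101*, 0-111*, 000-0, 001-1*, 01-01*, 01-11*, 010-1*, 011-0*, 011-1*, 0110-*, 0111-*, 1-101*, 1-110, 10-10, 1001-, 11-01*, 111-0*, 111-1*, 1110-*, 1111-*
[col 2] --101, -1-01, -11-0*, -11-1*, -110-*, -111-*, 0-1-1, 01--1, 011--*, 111--*
[col 3] -11--
Prime implicants: --101, -0010, -1-01, -11--, 0-1-1, 000-0, 01--1, 1-110, 10-10, 1001-
PI chart (minterm → PIs covering it):
  0 | 000-0  (sole → essential)
  2 | -0010,000-0
  5 | --101,0-1-1
  7 | 0-1-1  (sole → essential)
  9 | -1-01,01--1
  12 | -11--  (sole → essential)
  13 | --101,-1-01,-11--,0-1-1,01--1
  14 | -11--  (sole → essential)
  15 | -11--,0-1-1,01--1
  18 | -0010,10-10,1001-
  19 | 1001-  (sole → essential)
  21 | --101  (sole → essential)
  22 | 1-110,10-10
  28 | -11--  (sole → essential)
  29 | --101,-1-01,-11--
  31 | -11--  (sole → essential)
Essential prime implicants: --101, -11--, 0-1-1, 000-0, 1001-
Petrick residual → -1-01, 1-110
Minimum SOP uses 7 PIs: cd'e + bd'e + bc + a'ce + a'b'c'e' + acde' + ab'c'd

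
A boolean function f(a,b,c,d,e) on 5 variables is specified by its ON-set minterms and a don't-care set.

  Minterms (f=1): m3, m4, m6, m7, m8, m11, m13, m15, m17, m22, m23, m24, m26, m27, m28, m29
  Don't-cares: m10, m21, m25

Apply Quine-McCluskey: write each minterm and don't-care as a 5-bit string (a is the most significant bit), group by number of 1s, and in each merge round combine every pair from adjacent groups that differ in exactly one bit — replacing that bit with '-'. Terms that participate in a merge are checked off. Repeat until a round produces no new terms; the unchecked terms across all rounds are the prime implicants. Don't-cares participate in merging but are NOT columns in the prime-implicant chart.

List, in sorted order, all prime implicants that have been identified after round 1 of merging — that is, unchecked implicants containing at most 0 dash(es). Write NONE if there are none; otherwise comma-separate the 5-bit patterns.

Round 0: 00011✓ 00100✓ 00110✓ 00111✓ 01000✓ 01010✓ 01011✓ 01101✓ 01111✓ 10001✓ 10101✓ 10110✓ 10111✓ 11000✓ 11001✓ 11010✓ 11011✓ 11100✓ 11101✓
Round 1: -0110✓ -0111✓ -1000✓ -1010✓ -1011✓ -1101 0-011✓ 0-111✓ 00-11✓ 001-0 0011-✓ 01-11✓ 010-0✓ 0101-✓ 011-1 1-001✓ 1-101✓ 10-01✓ 101-1 1011-✓ 11-00✓ 11-01✓ 110-0✓ 110-1✓ 1100-✓ 1101-✓ 1110-✓
Round 2: -011- -10-0 -101- 0--11 1--01 11-0- 110--
PIs = {-011-, -10-0, -101-, -1101, 0--11, 001-0, 011-1, 1--01, 101-1, 11-0-, 110--}

NONE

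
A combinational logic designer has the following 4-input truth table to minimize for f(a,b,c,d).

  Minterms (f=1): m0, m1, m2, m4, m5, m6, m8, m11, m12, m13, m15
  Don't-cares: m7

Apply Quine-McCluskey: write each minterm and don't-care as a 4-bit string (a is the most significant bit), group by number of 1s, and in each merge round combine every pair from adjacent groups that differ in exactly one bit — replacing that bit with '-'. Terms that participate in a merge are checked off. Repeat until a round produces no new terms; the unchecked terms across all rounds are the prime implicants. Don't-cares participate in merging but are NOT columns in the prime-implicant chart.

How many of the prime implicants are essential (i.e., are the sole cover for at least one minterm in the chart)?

4

[col 0] 0000*, 0001*, 0010*, 0100*, 0101*, 0110*, 0111*, 1000*, 1011*, 1100*, 1101*, 1111*
[col 1] -000*, -100*, -101*, -111*, 0-00*, 0-01*, 0-10*, 00-0*, 000-*, 01-0*, 01-1*, 010-*, 011-*, 1-00*, 1-11, 11-1*, 110-*
[col 2] --00, -1-1, -10-, 0--0, 0-0-, 01--
Prime implicants: --00, -1-1, -10-, 0--0, 0-0-, 01--, 1-11
PI chart (minterm → PIs covering it):
  0 | --00,0--0,0-0-
  1 | 0-0-  (sole → essential)
  2 | 0--0  (sole → essential)
  4 | --00,-10-,0--0,0-0-,01--
  5 | -1-1,-10-,0-0-,01--
  6 | 0--0,01--
  8 | --00  (sole → essential)
  11 | 1-11  (sole → essential)
  12 | --00,-10-
  13 | -1-1,-10-
  15 | -1-1,1-11
Essential prime implicants: --00, 0--0, 0-0-, 1-11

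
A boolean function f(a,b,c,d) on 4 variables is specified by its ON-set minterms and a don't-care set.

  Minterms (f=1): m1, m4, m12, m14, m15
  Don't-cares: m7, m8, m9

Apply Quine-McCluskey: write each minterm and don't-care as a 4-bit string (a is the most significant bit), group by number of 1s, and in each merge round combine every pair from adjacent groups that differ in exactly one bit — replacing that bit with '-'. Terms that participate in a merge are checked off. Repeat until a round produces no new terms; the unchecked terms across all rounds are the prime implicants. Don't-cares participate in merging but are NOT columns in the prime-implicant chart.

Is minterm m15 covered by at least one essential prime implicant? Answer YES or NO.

[col 0] 0001*, 0100*, 0111*, 1000*, 1001*, 1100*, 1110*, 1111*
[col 1] -001, -100, -111, 1-00, 100-, 11-0, 111-
Prime implicants: -001, -100, -111, 1-00, 100-, 11-0, 111-
PI chart (minterm → PIs covering it):
  1 | -001  (sole → essential)
  4 | -100  (sole → essential)
  12 | -100,1-00,11-0
  14 | 11-0,111-
  15 | -111,111-
Essential prime implicants: -001, -100

NO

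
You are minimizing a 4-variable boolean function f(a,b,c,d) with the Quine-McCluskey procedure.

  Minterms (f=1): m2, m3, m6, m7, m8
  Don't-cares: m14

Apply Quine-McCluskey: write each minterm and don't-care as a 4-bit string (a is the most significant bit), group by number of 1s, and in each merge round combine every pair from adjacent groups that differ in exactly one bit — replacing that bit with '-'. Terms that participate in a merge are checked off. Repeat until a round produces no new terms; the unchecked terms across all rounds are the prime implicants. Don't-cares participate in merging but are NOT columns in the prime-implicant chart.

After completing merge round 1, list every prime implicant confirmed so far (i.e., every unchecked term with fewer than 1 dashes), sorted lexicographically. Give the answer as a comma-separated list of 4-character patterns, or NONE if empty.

1000

[col 0] 0010*, 0011*, 0110*, 0111*, 1000, 1110*
[col 1] -110, 0-10*, 0-11*, 001-*, 011-*
[col 2] 0-1-
Prime implicants: -110, 0-1-, 1000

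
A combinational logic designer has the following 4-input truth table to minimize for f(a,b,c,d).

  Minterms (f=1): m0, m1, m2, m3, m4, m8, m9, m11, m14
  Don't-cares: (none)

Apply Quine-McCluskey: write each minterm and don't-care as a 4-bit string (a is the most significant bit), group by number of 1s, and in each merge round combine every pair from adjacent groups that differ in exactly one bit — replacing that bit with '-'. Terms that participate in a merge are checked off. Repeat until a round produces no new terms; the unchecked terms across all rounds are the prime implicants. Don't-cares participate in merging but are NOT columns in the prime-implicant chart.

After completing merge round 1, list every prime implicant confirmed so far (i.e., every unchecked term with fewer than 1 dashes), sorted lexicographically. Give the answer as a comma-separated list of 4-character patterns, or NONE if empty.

size-2^0 implicants → 0000(✓)  0001(✓)  0010(✓)  0011(✓)  0100(✓)  1000(✓)  1001(✓)  1011(✓)  1110
size-2^1 implicants → -000(✓)  -001(✓)  -011(✓)  0-00  00-0(✓)  00-1(✓)  000-(✓)  001-(✓)  10-1(✓)  100-(✓)
size-2^2 implicants → -0-1  -00-  00--
Unchecked terms (primes): -0-1, -00-, 0-00, 00--, 1110

1110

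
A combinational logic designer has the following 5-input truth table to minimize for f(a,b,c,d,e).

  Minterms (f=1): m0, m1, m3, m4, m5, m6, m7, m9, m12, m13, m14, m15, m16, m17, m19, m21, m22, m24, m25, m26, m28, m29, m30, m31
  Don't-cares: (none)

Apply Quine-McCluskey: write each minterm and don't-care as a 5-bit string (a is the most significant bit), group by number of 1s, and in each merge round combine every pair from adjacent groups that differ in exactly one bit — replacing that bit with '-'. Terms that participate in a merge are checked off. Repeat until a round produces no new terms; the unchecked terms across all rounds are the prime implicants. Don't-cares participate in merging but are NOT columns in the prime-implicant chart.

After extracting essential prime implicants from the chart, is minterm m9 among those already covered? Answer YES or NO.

YES

Round 0: 00000✓ 00001✓ 00011✓ 00100✓ 00101✓ 00110✓ 00111✓ 01001✓ 01100✓ 01101✓ 01110✓ 01111✓ 10000✓ 10001✓ 10011✓ 10101✓ 10110✓ 11000✓ 11001✓ 11010✓ 11100✓ 11101✓ 11110✓ 11111✓
Round 1: -0000✓ -0001✓ -0011✓ -0101✓ -0110✓ -1001✓ -1100✓ -1101✓ -1110✓ -1111✓ 0-001✓ 0-100✓ 0-101✓ 0-110✓ 0-111✓ 00-00✓ 00-01✓ 00-11✓ 000-1✓ 0000-✓ 001-0✓ 001-1✓ 0010-✓ 0011-✓ 01-01✓ 011-0✓ 011-1✓ 0110-✓ 0111-✓ 1-000✓ 1-001✓ 1-101✓ 1-110✓ 10-01✓ 100-1✓ 1000-✓ 11-00✓ 11-01✓ 11-10✓ 110-0✓ 1100-✓ 111-0✓ 111-1✓ 1110-✓ 1111-✓
Round 2: --001✓ --101✓ --110 -0-01✓ -00-1 -000- -1-01✓ -11-0✓ -11-1✓ -110-✓ -111-✓ 0--01✓ 0-1-0✓ 0-1-1✓ 0-10-✓ 0-11-✓ 00--1 00-0- 001--✓ 011--✓ 1--01✓ 1-00- 11--0 11-0- 111--✓
Round 3: ---01 -11-- 0-1--
PIs = {---01, --110, -00-1, -000-, -11--, 0-1--, 00--1, 00-0-, 1-00-, 11--0, 11-0-}
Coverage chart:
  m0: -000-,00-0-
  m1: ---01,-00-1,-000-,00--1,00-0-
  m3: -00-1,00--1
  m4: 0-1--,00-0-
  m5: ---01,0-1--,00--1,00-0-
  m6: --110,0-1--
  m7: 0-1--,00--1
  m9: ---01 ←essential
  m12: -11--,0-1--
  m13: ---01,-11--,0-1--
  m14: --110,-11--,0-1--
  m15: -11--,0-1--
  m16: -000-,1-00-
  m17: ---01,-00-1,-000-,1-00-
  m19: -00-1 ←essential
  m21: ---01 ←essential
  m22: --110 ←essential
  m24: 1-00-,11--0,11-0-
  m25: ---01,1-00-,11-0-
  m26: 11--0 ←essential
  m28: -11--,11--0,11-0-
  m29: ---01,-11--,11-0-
  m30: --110,-11--,11--0
  m31: -11-- ←essential
Essential: ---01, --110, -00-1, -11--, 11--0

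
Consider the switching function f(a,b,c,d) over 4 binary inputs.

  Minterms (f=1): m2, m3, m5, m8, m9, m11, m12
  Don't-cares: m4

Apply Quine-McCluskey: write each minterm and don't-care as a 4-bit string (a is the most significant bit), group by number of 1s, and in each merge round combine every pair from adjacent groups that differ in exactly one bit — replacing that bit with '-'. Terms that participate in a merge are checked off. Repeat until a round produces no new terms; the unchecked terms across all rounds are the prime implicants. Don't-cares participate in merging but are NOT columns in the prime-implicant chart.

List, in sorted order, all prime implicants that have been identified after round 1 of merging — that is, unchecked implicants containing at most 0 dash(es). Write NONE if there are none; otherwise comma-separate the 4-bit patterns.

[col 0] 0010*, 0011*, 0100*, 0101*, 1000*, 1001*, 1011*, 1100*
[col 1] -011, -100, 001-, 010-, 1-00, 10-1, 100-
Prime implicants: -011, -100, 001-, 010-, 1-00, 10-1, 100-

NONE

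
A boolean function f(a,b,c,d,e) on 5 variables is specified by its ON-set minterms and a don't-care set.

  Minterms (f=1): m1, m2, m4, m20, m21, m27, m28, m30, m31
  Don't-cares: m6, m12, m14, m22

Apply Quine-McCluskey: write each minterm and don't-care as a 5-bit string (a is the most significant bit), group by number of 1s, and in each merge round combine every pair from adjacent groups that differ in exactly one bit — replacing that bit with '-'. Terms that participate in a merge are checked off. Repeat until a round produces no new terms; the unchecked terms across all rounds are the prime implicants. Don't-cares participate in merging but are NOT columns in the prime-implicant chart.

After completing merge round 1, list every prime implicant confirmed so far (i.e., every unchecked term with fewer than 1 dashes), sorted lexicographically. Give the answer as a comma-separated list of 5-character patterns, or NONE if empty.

[col 0] 00001, 00010*, 00100*, 00110*, 01100*, 01110*, 10100*, 10101*, 10110*, 11011*, 11100*, 11110*, 11111*
[col 1] -0100*, -0110*, -1100*, -1110*, 0-100*, 0-110*, 00-10, 001-0*, 011-0*, 1-100*, 1-110*, 101-0*, 1010-, 11-11, 111-0*, 1111-
[col 2] --100*, --110*, -01-0*, -11-0*, 0-1-0*, 1-1-0*
[col 3] --1-0
Prime implicants: --1-0, 00-10, 00001, 1010-, 11-11, 1111-

00001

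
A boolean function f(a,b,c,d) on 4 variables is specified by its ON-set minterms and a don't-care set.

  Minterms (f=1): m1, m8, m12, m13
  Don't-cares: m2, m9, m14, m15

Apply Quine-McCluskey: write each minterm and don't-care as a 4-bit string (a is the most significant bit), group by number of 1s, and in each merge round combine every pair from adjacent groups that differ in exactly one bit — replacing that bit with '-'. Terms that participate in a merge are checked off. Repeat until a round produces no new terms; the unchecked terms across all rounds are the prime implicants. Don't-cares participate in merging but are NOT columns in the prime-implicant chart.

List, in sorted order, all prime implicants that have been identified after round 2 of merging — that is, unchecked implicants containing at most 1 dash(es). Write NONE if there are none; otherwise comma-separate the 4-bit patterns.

-001, 0010

size-2^0 implicants → 0001(✓)  0010  1000(✓)  1001(✓)  1100(✓)  1101(✓)  1110(✓)  1111(✓)
size-2^1 implicants → -001  1-00(✓)  1-01(✓)  100-(✓)  11-0(✓)  11-1(✓)  110-(✓)  111-(✓)
size-2^2 implicants → 1-0-  11--
Unchecked terms (primes): -001, 0010, 1-0-, 11--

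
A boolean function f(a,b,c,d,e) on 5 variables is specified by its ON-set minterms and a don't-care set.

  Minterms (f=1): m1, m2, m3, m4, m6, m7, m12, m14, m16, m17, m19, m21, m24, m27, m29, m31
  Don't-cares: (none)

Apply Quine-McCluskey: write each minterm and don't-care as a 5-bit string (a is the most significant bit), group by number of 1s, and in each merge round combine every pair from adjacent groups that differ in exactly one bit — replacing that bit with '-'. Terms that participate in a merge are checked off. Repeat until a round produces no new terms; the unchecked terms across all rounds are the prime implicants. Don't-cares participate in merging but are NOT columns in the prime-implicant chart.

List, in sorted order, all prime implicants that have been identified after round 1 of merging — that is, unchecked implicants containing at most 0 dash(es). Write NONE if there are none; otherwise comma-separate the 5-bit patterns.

[col 0] 00001*, 00010*, 00011*, 00100*, 00110*, 00111*, 01100*, 01110*, 10000*, 10001*, 10011*, 10101*, 11000*, 11011*, 11101*, 11111*
[col 1] -0001*, -0011*, 0-100*, 0-110*, 00-10*, 00-11*, 000-1*, 0001-*, 001-0*, 0011-*, 011-0*, 1-000, 1-011, 1-101, 10-01, 100-1*, 1000-, 11-11, 111-1
[col 2] -00-1, 0-1-0, 00-1-
Prime implicants: -00-1, 0-1-0, 00-1-, 1-000, 1-011, 1-101, 10-01, 1000-, 11-11, 111-1

NONE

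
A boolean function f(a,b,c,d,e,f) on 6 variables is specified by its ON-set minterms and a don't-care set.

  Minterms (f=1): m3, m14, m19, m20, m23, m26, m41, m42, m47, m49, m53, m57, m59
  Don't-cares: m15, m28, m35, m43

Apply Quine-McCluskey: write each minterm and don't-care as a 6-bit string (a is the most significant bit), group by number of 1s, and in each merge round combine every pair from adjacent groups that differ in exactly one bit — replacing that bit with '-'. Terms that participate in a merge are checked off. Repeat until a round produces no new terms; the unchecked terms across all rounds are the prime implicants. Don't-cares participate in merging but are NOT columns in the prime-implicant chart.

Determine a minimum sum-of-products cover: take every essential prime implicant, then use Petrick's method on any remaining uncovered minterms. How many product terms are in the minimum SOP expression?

9

[col 0] 000011*, 001110*, 001111*, 010011*, 010100*, 010111*, 011010, 011100*, 100011*, 101001*, 101010*, 101011*, 101111*, 110001*, 110101*, 111001*, 111011*
[col 1] -00011, -01111, 0-0011, 00111-, 01-100, 010-11, 1-1001*, 1-1011*, 10-011, 101-11, 1010-1*, 10101-, 11-001, 110-01, 1110-1*
[col 2] 1-10-1
Prime implicants: -00011, -01111, 0-0011, 00111-, 01-100, 010-11, 011010, 1-10-1, 10-011, 101-11, 10101-, 11-001, 110-01
PI chart (minterm → PIs covering it):
  3 | -00011,0-0011
  14 | 00111-  (sole → essential)
  19 | 0-0011,010-11
  20 | 01-100  (sole → essential)
  23 | 010-11  (sole → essential)
  26 | 011010  (sole → essential)
  41 | 1-10-1  (sole → essential)
  42 | 10101-  (sole → essential)
  47 | -01111,101-11
  49 | 11-001,110-01
  53 | 110-01  (sole → essential)
  57 | 1-10-1,11-001
  59 | 1-10-1  (sole → essential)
Essential prime implicants: 00111-, 01-100, 010-11, 011010, 1-10-1, 10101-, 110-01
Petrick residual → -00011, -01111
Minimum SOP uses 9 PIs: b'c'd'ef + b'cdef + a'b'cde + a'bde'f' + a'bc'ef + a'bcd'ef' + acd'f + ab'cd'e + abc'e'f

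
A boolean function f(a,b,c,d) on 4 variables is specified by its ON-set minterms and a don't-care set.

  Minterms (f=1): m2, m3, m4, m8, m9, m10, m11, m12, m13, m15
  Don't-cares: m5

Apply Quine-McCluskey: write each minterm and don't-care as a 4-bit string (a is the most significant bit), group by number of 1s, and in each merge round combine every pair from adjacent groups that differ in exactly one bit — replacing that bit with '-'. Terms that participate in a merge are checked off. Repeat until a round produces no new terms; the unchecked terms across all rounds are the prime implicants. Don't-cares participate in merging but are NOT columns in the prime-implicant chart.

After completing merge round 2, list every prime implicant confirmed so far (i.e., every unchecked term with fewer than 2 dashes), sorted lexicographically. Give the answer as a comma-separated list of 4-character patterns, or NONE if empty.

NONE

[col 0] 0010*, 0011*, 0100*, 0101*, 1000*, 1001*, 1010*, 1011*, 1100*, 1101*, 1111*
[col 1] -010*, -011*, -100*, -101*, 001-*, 010-*, 1-00*, 1-01*, 1-11*, 10-0*, 10-1*, 100-*, 101-*, 11-1*, 110-*
[col 2] -01-, -10-, 1--1, 1-0-, 10--
Prime implicants: -01-, -10-, 1--1, 1-0-, 10--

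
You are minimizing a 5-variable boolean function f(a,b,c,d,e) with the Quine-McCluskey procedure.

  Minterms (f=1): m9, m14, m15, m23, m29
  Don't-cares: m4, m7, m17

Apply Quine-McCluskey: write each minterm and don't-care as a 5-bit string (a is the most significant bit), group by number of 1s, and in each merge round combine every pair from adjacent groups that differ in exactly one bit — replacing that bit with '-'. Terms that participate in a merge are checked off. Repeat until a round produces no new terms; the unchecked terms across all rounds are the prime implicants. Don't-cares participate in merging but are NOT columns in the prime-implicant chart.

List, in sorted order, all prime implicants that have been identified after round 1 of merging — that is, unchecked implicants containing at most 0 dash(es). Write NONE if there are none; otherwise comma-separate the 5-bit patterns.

00100, 01001, 10001, 11101

size-2^0 implicants → 00100  00111(✓)  01001  01110(✓)  01111(✓)  10001  10111(✓)  11101
size-2^1 implicants → -0111  0-111  0111-
Unchecked terms (primes): -0111, 0-111, 00100, 01001, 0111-, 10001, 11101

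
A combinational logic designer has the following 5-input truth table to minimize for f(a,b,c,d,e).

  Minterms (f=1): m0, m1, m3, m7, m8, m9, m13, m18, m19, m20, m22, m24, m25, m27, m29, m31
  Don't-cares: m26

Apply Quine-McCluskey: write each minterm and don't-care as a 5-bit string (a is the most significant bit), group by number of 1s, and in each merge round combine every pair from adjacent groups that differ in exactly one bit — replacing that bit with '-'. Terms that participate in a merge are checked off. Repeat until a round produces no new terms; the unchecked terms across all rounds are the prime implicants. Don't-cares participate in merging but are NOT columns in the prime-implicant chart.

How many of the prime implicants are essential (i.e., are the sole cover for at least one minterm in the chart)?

5

[col 0] 00000*, 00001*, 00011*, 00111*, 01000*, 01001*, 01101*, 10010*, 10011*, 10100*, 10110*, 11000*, 11001*, 11010*, 11011*, 11101*, 11111*
[col 1] -0011, -1000*, -1001*, -1101*, 0-000*, 0-001*, 00-11, 000-1, 0000-*, 01-01*, 0100-*, 1-010*, 1-011*, 10-10, 1001-*, 101-0, 11-01*, 11-11*, 110-0*, 110-1*, 1100-*, 1101-*, 111-1*
[col 2] -1-01, -100-, 0-00-, 1-01-, 11--1, 110--
Prime implicants: -0011, -1-01, -100-, 0-00-, 00-11, 000-1, 1-01-, 10-10, 101-0, 11--1, 110--
PI chart (minterm → PIs covering it):
  0 | 0-00-  (sole → essential)
  1 | 0-00-,000-1
  3 | -0011,00-11,000-1
  7 | 00-11  (sole → essential)
  8 | -100-,0-00-
  9 | -1-01,-100-,0-00-
  13 | -1-01  (sole → essential)
  18 | 1-01-,10-10
  19 | -0011,1-01-
  20 | 101-0  (sole → essential)
  22 | 10-10,101-0
  24 | -100-,110--
  25 | -1-01,-100-,11--1,110--
  27 | 1-01-,11--1,110--
  29 | -1-01,11--1
  31 | 11--1  (sole → essential)
Essential prime implicants: -1-01, 0-00-, 00-11, 101-0, 11--1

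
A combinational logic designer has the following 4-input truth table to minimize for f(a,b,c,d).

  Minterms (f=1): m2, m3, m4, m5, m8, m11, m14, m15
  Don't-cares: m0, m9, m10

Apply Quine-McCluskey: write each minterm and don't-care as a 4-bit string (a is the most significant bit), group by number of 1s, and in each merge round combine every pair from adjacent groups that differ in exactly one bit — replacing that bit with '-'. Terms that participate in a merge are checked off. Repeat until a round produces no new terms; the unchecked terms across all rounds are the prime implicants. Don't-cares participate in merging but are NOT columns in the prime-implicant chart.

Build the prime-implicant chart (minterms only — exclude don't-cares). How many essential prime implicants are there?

3

size-2^0 implicants → 0000(✓)  0010(✓)  0011(✓)  0100(✓)  0101(✓)  1000(✓)  1001(✓)  1010(✓)  1011(✓)  1110(✓)  1111(✓)
size-2^1 implicants → -000(✓)  -010(✓)  -011(✓)  0-00  00-0(✓)  001-(✓)  010-  1-10(✓)  1-11(✓)  10-0(✓)  10-1(✓)  100-(✓)  101-(✓)  111-(✓)
size-2^2 implicants → -0-0  -01-  1-1-  10--
Unchecked terms (primes): -0-0, -01-, 0-00, 010-, 1-1-, 10--
Minterm coverage:
  m2 ⊆ -0-0,-01-
  m3 ⊆ -01- [E]
  m4 ⊆ 0-00,010-
  m5 ⊆ 010- [E]
  m8 ⊆ -0-0,10--
  m11 ⊆ -01-,1-1-,10--
  m14 ⊆ 1-1- [E]
  m15 ⊆ 1-1- [E]
E = {-01-, 010-, 1-1-}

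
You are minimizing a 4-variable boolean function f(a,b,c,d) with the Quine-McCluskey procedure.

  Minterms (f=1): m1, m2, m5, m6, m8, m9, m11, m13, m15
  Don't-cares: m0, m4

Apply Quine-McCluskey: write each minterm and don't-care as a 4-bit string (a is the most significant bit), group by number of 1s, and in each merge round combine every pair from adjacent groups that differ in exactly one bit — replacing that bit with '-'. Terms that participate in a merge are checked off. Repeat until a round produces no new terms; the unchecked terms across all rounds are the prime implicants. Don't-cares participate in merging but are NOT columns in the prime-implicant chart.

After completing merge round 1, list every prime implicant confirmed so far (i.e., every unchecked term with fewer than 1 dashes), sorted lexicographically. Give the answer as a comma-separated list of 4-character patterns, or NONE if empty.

NONE

Round 0: 0000✓ 0001✓ 0010✓ 0100✓ 0101✓ 0110✓ 1000✓ 1001✓ 1011✓ 1101✓ 1111✓
Round 1: -000✓ -001✓ -101✓ 0-00✓ 0-01✓ 0-10✓ 00-0✓ 000-✓ 01-0✓ 010-✓ 1-01✓ 1-11✓ 10-1✓ 100-✓ 11-1✓
Round 2: --01 -00- 0--0 0-0- 1--1
PIs = {--01, -00-, 0--0, 0-0-, 1--1}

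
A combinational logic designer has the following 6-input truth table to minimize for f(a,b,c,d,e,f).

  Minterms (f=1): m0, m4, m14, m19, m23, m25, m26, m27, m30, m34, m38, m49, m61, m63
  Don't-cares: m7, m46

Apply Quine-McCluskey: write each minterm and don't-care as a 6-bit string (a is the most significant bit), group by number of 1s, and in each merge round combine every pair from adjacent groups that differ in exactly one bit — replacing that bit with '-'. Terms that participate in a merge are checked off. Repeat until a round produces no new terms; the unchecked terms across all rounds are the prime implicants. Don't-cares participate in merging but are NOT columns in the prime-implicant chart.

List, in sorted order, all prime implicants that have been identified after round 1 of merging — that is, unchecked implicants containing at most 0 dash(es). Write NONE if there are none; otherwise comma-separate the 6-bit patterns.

110001

Round 0: 000000✓ 000100✓ 000111✓ 001110✓ 010011✓ 010111✓ 011001✓ 011010✓ 011011✓ 011110✓ 100010✓ 100110✓ 101110✓ 110001 111101✓ 111111✓
Round 1: -01110 0-0111 0-1110 000-00 01-011 010-11 011-10 0110-1 01101- 10-110 100-10 1111-1
PIs = {-01110, 0-0111, 0-1110, 000-00, 01-011, 010-11, 011-10, 0110-1, 01101-, 10-110, 100-10, 110001, 1111-1}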